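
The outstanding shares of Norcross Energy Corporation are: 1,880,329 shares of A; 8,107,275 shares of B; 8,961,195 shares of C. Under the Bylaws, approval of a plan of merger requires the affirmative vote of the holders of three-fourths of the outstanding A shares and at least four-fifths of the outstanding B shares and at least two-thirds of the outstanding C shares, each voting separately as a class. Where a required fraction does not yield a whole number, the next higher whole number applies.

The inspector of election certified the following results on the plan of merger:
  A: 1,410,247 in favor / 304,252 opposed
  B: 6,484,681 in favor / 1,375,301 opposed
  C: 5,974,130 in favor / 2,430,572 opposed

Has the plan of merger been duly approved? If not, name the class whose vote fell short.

A: 3/4 of 1880329 = 1410246.75, rounded up to 1410247; 1,410,247 required, 1,410,247 in favor — approved.
B: 4/5 of 8107275 = 6485820; 6,485,820 required, 6,484,681 in favor — not approved.
C: 2/3 of 8961195 = 5974130; 5,974,130 required, 5,974,130 in favor — approved.

Not approved — the B shares did not give the required vote.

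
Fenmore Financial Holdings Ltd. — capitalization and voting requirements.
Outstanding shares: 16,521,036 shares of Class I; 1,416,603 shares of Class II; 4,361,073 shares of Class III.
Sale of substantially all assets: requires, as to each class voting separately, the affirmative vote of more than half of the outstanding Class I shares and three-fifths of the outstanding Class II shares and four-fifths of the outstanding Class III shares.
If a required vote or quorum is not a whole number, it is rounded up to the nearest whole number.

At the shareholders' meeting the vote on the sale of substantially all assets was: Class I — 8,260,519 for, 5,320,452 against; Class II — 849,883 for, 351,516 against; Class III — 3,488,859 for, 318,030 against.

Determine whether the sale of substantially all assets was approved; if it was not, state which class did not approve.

Not approved — the Class II shares did not give the required vote.

Class I: a majority of 16521036 is 8260519; 8,260,519 required, 8,260,519 in favor — approved.
Class II: 3/5 of 1416603 = 849961.80, rounded up to 849962; 849,962 required, 849,883 in favor — not approved.
Class III: 4/5 of 4361073 = 3488858.40, rounded up to 3488859; 3,488,859 required, 3,488,859 in favor — approved.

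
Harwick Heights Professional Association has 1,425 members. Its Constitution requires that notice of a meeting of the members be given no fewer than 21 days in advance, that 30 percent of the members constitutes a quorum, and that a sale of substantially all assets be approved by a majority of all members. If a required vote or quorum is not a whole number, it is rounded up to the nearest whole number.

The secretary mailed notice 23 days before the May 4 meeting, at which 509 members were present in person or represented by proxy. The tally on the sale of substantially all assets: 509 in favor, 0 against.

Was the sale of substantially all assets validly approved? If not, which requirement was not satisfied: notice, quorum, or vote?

Notice: 23 days given; 21 required. Satisfied.
Quorum: 30% of 1,425 = 427.50, rounded up to 428; 509 present. Satisfied.
Vote: requires a majority of all members (1,425); a majority of 1425 is 713, so 713 needed; 509 in favor. Not satisfied.

Invalid — vote requirement not satisfied.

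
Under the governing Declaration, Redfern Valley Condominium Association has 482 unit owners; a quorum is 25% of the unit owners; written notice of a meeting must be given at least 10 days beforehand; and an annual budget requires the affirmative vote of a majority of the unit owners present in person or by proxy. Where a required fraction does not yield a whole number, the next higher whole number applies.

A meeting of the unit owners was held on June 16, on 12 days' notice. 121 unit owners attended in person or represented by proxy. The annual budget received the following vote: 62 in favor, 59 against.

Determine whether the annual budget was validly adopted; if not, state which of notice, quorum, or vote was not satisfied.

Valid — all requirements satisfied.

Notice: 12 days given; 10 required. Satisfied.
Quorum: 25% of 482 = 120.50, rounded up to 121; 121 present. Satisfied.
Vote: requires a majority of those present (121); a majority of 121 is 61, so 61 needed; 62 in favor. Satisfied.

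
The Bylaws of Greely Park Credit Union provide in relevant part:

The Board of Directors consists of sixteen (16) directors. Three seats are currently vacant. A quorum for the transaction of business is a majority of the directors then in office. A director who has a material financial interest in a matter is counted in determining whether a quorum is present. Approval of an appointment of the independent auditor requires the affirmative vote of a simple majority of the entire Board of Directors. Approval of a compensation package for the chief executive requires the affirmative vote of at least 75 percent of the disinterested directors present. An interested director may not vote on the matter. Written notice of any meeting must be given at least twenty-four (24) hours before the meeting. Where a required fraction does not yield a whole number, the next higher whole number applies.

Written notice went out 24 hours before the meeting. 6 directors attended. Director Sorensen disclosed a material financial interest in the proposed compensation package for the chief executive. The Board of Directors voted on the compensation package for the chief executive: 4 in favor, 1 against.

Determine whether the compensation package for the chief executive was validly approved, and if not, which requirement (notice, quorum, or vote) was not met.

Invalid — quorum requirement not satisfied.

Notice: 24 hours given; 24 required (24 ≥ 24). Satisfied.
Quorum: 6 present (interested directors count toward quorum); quorum is 7. Not satisfied.
Vote: the compensation package for the chief executive requires three-fourths of the disinterested directors present (6 − 1 = 5). 3/4 of 5 = 3.75, rounded up to 4, so 4 affirmative votes are needed; 4 voted in favor. Satisfied. (Moot — without a quorum no business can be validly transacted.)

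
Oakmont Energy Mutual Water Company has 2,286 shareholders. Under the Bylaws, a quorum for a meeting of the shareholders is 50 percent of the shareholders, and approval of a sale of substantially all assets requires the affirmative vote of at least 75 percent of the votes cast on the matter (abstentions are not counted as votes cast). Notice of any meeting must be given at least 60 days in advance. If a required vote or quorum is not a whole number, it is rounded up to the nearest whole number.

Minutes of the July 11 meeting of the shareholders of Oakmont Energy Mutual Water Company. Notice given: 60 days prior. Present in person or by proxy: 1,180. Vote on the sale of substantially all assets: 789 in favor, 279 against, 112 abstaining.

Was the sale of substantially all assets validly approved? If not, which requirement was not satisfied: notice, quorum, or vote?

Notice: 60 days given; 60 required. Satisfied.
Quorum: 50% of 2,286 = 1,143; 1,180 present. Satisfied.
Vote: requires three-fourths of the votes cast (1,180 − 112 abstaining = 1,068); 3/4 of 1068 = 801, so 801 needed; 789 in favor. Not satisfied.

Invalid — vote requirement not satisfied.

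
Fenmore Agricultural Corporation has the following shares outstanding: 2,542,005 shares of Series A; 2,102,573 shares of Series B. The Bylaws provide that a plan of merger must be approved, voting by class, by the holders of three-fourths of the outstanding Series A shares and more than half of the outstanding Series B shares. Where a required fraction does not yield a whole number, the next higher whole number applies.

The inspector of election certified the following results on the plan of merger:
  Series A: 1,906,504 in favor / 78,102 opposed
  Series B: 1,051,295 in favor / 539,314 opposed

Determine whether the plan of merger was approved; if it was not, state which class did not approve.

Approved — every class gave the required vote.

Series A: 3/4 of 2542005 = 1906503.75, rounded up to 1906504; 1,906,504 required, 1,906,504 in favor — approved.
Series B: a majority of 2102573 is 1051287; 1,051,287 required, 1,051,295 in favor — approved.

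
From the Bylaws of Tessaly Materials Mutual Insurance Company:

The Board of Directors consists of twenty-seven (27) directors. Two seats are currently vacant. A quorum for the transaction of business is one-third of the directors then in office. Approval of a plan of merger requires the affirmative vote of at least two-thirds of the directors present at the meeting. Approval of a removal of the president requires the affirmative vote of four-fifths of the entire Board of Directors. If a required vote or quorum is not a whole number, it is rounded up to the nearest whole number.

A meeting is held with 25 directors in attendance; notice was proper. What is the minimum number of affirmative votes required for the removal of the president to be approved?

22

The removal of the president requires four-fifths of the entire Board of Directors (27).
4/5 of 27 = 21.60, rounded up to 22.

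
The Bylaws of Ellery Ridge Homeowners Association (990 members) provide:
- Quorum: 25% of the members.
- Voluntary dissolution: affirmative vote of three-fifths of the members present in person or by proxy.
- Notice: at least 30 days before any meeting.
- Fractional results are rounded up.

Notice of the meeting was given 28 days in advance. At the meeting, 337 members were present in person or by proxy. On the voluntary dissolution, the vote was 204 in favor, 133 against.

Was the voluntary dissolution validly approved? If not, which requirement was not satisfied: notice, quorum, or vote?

Notice: 28 days given; 30 required. Not satisfied.
Quorum: 25% of 990 = 247.50, rounded up to 248; 337 present. Satisfied.
Vote: requires three-fifths of those present (337); 3/5 of 337 = 202.20, rounded up to 203, so 203 needed; 204 in favor. Satisfied.

Invalid — notice requirement not satisfied.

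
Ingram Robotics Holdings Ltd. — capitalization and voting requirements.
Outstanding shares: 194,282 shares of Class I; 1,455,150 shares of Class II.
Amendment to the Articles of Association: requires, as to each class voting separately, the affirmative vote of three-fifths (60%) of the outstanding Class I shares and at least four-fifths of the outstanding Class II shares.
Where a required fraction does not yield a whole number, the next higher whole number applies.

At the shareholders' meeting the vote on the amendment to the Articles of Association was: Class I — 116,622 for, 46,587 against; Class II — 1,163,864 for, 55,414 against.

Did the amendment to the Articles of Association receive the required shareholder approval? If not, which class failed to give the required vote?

Not approved — the Class II shares did not give the required vote.

Class I: 3/5 of 194282 = 116569.20, rounded up to 116570; 116,570 required, 116,622 in favor — approved.
Class II: 4/5 of 1455150 = 1164120; 1,164,120 required, 1,163,864 in favor — not approved.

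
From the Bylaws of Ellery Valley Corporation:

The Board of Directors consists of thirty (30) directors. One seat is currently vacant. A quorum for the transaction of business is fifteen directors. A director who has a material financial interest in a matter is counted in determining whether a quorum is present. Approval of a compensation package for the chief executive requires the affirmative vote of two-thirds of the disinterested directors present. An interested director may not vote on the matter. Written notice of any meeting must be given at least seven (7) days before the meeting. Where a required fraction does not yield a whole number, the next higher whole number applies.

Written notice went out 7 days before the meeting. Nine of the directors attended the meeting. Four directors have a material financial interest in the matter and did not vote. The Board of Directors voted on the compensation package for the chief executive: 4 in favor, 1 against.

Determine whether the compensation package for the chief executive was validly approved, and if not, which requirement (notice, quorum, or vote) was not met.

Notice: 7 days given; 7 required (7 ≥ 7). Satisfied.
Quorum: 9 present (interested directors count toward quorum); quorum is 15. Not satisfied.
Vote: the compensation package for the chief executive requires two-thirds of the disinterested directors present (9 − 4 = 5). 2/3 of 5 = 3.33, rounded up to 4, so 4 affirmative votes are needed; 4 voted in favor. Satisfied. (Moot — without a quorum no business can be validly transacted.)

Invalid — quorum requirement not satisfied.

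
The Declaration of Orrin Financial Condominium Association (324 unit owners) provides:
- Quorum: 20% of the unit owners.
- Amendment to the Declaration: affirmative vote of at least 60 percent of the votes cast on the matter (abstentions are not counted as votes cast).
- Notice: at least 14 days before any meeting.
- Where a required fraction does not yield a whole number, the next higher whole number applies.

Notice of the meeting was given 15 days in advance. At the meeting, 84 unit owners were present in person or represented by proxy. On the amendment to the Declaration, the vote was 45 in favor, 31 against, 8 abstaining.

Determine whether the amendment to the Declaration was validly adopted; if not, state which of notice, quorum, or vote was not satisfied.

Invalid — vote requirement not satisfied.

Notice: 15 days given; 14 required. Satisfied.
Quorum: 20% of 324 = 64.80, rounded up to 65; 84 present. Satisfied.
Vote: requires three-fifths of the votes cast (84 − 8 abstaining = 76); 3/5 of 76 = 45.60, rounded up to 46, so 46 needed; 45 in favor. Not satisfied.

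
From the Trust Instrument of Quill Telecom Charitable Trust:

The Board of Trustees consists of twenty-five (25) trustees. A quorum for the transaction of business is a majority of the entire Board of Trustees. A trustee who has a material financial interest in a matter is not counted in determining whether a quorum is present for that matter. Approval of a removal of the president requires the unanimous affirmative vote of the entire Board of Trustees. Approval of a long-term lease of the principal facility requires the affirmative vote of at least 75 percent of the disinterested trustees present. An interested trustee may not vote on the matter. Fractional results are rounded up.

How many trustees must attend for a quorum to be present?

13

A majority of 25 is 13.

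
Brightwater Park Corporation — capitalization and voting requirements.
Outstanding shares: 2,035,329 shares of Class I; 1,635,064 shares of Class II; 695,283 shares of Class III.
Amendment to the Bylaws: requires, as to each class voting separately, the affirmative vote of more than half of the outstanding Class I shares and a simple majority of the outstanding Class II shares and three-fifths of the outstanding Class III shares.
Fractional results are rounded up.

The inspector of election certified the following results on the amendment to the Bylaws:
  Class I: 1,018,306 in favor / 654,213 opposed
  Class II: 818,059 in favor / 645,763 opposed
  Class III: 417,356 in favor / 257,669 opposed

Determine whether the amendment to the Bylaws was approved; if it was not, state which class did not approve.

Approved — every class gave the required vote.

Class I: a majority of 2035329 is 1017665; 1,017,665 required, 1,018,306 in favor — approved.
Class II: a majority of 1635064 is 817533; 817,533 required, 818,059 in favor — approved.
Class III: 3/5 of 695283 = 417169.80, rounded up to 417170; 417,170 required, 417,356 in favor — approved.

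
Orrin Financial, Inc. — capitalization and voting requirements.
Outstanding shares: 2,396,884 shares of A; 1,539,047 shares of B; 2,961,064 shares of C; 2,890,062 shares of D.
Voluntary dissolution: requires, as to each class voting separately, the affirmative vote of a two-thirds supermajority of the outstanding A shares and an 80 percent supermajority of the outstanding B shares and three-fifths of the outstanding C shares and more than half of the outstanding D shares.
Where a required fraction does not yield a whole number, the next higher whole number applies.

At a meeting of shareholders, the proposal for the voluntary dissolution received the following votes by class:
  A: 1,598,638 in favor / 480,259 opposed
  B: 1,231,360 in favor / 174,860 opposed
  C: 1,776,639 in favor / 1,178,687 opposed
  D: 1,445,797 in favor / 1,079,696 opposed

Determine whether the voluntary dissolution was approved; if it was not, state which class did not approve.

A: 2/3 of 2396884 = 1597922.67, rounded up to 1597923; 1,597,923 required, 1,598,638 in favor — approved.
B: 4/5 of 1539047 = 1231237.60, rounded up to 1231238; 1,231,238 required, 1,231,360 in favor — approved.
C: 3/5 of 2961064 = 1776638.40, rounded up to 1776639; 1,776,639 required, 1,776,639 in favor — approved.
D: a majority of 2890062 is 1445032; 1,445,032 required, 1,445,797 in favor — approved.

Approved — every class gave the required vote.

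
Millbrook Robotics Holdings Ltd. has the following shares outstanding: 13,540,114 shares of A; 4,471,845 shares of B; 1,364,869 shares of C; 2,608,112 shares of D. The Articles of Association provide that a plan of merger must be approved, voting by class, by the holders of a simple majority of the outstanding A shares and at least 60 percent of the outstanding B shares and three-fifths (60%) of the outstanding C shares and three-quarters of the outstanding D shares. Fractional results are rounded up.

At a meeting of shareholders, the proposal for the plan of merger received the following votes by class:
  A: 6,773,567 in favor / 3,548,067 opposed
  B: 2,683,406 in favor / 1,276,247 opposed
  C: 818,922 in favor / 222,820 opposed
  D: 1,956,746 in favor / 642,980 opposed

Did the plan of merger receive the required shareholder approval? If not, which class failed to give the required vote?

Approved — every class gave the required vote.

A: a majority of 13540114 is 6770058; 6,770,058 required, 6,773,567 in favor — approved.
B: 3/5 of 4471845 = 2683107; 2,683,107 required, 2,683,406 in favor — approved.
C: 3/5 of 1364869 = 818921.40, rounded up to 818922; 818,922 required, 818,922 in favor — approved.
D: 3/4 of 2608112 = 1956084; 1,956,084 required, 1,956,746 in favor — approved.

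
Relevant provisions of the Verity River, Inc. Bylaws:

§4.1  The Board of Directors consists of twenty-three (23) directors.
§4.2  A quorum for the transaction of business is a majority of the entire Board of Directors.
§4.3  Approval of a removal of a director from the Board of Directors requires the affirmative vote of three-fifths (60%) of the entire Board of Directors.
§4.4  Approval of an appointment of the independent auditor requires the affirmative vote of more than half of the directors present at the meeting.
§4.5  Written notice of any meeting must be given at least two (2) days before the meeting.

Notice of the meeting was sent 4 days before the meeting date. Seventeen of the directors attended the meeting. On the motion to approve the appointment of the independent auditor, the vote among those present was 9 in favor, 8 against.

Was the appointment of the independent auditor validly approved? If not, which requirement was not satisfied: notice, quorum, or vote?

Valid — all requirements satisfied.

Notice: 4 days given; 2 required (4 ≥ 2). Satisfied.
Quorum: 17 present; quorum is 12. Satisfied.
Vote: the appointment of the independent auditor requires a majority of the directors present (17). A majority of 17 is 9, so 9 affirmative votes are needed; 9 voted in favor. Satisfied.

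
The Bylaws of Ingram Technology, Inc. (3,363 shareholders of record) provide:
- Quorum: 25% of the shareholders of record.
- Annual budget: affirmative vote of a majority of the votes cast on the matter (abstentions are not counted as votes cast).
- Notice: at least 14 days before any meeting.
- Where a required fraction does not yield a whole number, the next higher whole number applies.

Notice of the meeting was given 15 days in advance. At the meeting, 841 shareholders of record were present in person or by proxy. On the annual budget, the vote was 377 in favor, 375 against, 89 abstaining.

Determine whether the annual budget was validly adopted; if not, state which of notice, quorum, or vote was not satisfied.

Valid — all requirements satisfied.

Notice: 15 days given; 14 required. Satisfied.
Quorum: 25% of 3,363 = 840.75, rounded up to 841; 841 present. Satisfied.
Vote: requires a majority of the votes cast (841 − 89 abstaining = 752); a majority of 752 is 377, so 377 needed; 377 in favor. Satisfied.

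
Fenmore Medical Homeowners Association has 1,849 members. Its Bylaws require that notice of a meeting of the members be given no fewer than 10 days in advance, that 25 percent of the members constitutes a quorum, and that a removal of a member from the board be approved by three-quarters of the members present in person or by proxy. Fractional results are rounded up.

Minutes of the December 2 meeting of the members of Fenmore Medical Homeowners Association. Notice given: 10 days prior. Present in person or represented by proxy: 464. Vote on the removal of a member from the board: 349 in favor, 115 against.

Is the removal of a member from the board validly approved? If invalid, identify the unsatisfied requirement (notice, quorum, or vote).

Notice: 10 days given; 10 required. Satisfied.
Quorum: 25% of 1,849 = 462.25, rounded up to 463; 464 present. Satisfied.
Vote: requires three-fourths of those present (464); 3/4 of 464 = 348, so 348 needed; 349 in favor. Satisfied.

Valid — all requirements satisfied.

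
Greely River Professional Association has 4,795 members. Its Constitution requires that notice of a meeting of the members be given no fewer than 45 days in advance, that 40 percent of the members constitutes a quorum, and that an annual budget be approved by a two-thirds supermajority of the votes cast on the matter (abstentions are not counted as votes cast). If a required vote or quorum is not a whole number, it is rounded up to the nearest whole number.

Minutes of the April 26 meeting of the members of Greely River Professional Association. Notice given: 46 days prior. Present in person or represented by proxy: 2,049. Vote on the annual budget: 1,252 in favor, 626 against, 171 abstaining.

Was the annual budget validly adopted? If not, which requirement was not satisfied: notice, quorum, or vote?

Valid — all requirements satisfied.

Notice: 46 days given; 45 required. Satisfied.
Quorum: 40% of 4,795 = 1,918; 2,049 present. Satisfied.
Vote: requires two-thirds of the votes cast (2,049 − 171 abstaining = 1,878); 2/3 of 1878 = 1252, so 1,252 needed; 1,252 in favor. Satisfied.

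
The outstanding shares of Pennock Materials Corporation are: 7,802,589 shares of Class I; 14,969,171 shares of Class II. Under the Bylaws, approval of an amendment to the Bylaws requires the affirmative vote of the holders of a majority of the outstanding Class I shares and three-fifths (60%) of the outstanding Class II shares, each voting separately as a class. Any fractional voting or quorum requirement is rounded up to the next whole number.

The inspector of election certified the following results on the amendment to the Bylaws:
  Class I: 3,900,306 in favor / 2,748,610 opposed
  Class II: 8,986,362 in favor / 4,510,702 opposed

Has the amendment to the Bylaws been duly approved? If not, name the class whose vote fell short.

Not approved — the Class I shares did not give the required vote.

Class I: a majority of 7802589 is 3901295; 3,901,295 required, 3,900,306 in favor — not approved.
Class II: 3/5 of 14969171 = 8981502.60, rounded up to 8981503; 8,981,503 required, 8,986,362 in favor — approved.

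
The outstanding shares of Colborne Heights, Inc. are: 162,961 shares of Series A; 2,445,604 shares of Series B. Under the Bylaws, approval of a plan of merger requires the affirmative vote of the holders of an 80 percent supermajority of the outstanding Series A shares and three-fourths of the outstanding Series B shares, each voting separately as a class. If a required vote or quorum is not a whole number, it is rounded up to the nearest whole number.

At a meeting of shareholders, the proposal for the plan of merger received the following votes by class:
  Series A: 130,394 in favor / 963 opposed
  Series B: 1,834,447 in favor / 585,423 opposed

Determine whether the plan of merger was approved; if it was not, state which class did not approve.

Series A: 4/5 of 162961 = 130368.80, rounded up to 130369; 130,369 required, 130,394 in favor — approved.
Series B: 3/4 of 2445604 = 1834203; 1,834,203 required, 1,834,447 in favor — approved.

Approved — every class gave the required vote.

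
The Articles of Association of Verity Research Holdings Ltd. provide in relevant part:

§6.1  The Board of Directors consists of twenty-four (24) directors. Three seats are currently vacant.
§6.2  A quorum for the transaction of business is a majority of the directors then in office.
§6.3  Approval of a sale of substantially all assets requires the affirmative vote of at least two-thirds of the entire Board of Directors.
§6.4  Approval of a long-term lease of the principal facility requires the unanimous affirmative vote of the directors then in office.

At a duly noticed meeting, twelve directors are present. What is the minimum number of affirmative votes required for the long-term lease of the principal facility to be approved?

21

The long-term lease of the principal facility requires the unanimous vote of the directors then in office (21).
Unanimous means all 21.
(Only 12 can vote, so the long-term lease of the principal facility cannot pass at this meeting, but the required vote is still 21.)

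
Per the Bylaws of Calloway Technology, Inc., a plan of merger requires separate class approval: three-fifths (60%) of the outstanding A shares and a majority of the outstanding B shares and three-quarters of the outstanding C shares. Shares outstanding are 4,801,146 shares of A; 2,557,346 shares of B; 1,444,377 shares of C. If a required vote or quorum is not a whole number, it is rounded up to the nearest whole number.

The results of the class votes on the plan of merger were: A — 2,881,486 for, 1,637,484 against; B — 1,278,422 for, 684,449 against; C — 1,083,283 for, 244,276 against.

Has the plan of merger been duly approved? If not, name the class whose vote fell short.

Not approved — the B shares did not give the required vote.

A: 3/5 of 4801146 = 2880687.60, rounded up to 2880688; 2,880,688 required, 2,881,486 in favor — approved.
B: a majority of 2557346 is 1278674; 1,278,674 required, 1,278,422 in favor — not approved.
C: 3/4 of 1444377 = 1083282.75, rounded up to 1083283; 1,083,283 required, 1,083,283 in favor — approved.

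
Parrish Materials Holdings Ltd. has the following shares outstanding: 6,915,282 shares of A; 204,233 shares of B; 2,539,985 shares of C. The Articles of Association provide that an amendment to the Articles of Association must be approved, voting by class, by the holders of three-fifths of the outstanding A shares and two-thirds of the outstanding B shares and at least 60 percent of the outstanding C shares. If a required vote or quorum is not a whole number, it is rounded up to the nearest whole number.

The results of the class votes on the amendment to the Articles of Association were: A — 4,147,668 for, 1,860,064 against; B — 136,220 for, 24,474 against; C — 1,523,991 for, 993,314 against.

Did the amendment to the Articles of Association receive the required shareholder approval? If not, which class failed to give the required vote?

A: 3/5 of 6915282 = 4149169.20, rounded up to 4149170; 4,149,170 required, 4,147,668 in favor — not approved.
B: 2/3 of 204233 = 136155.33, rounded up to 136156; 136,156 required, 136,220 in favor — approved.
C: 3/5 of 2539985 = 1523991; 1,523,991 required, 1,523,991 in favor — approved.

Not approved — the A shares did not give the required vote.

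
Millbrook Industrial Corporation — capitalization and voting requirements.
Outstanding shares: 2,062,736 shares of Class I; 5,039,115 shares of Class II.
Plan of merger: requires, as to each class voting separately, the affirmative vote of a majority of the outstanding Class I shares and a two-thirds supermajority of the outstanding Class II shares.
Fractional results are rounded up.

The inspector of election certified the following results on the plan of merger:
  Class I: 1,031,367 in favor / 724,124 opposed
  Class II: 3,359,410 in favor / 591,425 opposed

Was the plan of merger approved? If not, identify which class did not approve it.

Class I: a majority of 2062736 is 1031369; 1,031,369 required, 1,031,367 in favor — not approved.
Class II: 2/3 of 5039115 = 3359410; 3,359,410 required, 3,359,410 in favor — approved.

Not approved — the Class I shares did not give the required vote.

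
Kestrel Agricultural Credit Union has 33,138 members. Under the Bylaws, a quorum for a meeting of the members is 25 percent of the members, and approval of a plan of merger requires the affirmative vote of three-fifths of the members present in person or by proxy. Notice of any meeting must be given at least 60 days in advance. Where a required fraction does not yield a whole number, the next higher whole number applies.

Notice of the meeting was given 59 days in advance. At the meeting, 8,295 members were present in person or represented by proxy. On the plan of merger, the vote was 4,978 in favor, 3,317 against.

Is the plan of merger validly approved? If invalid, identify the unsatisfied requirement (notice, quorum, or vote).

Notice: 59 days given; 60 required. Not satisfied.
Quorum: 25% of 33,138 = 8,284.50, rounded up to 8,285; 8,295 present. Satisfied.
Vote: requires three-fifths of those present (8,295); 3/5 of 8295 = 4977, so 4,977 needed; 4,978 in favor. Satisfied.

Invalid — notice requirement not satisfied.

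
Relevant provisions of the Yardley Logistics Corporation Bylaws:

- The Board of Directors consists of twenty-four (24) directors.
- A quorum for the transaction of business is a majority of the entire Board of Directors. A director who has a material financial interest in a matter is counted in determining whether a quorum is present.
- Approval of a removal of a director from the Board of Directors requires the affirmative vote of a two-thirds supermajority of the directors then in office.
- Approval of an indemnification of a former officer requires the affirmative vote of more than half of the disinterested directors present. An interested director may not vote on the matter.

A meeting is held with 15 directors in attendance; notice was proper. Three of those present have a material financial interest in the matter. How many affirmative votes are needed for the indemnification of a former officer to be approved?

7

The indemnification of a former officer requires a majority of the disinterested directors present (15 − 3 = 12).
A majority of 12 is 7.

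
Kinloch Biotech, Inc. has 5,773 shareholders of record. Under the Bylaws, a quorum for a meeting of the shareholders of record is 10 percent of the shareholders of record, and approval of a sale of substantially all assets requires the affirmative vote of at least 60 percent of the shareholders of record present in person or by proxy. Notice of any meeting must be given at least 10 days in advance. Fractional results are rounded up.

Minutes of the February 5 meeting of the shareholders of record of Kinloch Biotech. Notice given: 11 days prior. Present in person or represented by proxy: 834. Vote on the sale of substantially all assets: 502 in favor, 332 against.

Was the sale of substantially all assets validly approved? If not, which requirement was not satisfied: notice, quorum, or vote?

Valid — all requirements satisfied.

Notice: 11 days given; 10 required. Satisfied.
Quorum: 10% of 5,773 = 577.30, rounded up to 578; 834 present. Satisfied.
Vote: requires three-fifths of those present (834); 3/5 of 834 = 500.40, rounded up to 501, so 501 needed; 502 in favor. Satisfied.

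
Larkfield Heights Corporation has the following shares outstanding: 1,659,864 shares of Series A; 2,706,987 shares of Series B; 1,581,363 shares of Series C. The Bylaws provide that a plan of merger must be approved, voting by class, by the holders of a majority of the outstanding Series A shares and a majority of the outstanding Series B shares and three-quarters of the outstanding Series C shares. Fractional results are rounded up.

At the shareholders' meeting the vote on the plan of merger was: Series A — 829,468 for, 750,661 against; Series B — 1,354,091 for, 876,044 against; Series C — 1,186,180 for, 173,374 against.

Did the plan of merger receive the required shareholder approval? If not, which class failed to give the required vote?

Series A: a majority of 1659864 is 829933; 829,933 required, 829,468 in favor — not approved.
Series B: a majority of 2706987 is 1353494; 1,353,494 required, 1,354,091 in favor — approved.
Series C: 3/4 of 1581363 = 1186022.25, rounded up to 1186023; 1,186,023 required, 1,186,180 in favor — approved.

Not approved — the Series A shares did not give the required vote.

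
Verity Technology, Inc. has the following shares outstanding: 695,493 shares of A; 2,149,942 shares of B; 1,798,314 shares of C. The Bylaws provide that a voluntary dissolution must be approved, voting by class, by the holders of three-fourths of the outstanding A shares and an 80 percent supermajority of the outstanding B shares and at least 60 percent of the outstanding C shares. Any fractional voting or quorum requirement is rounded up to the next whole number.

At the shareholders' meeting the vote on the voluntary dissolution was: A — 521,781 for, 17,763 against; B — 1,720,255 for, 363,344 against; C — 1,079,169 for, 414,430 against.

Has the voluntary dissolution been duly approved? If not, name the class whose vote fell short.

A: 3/4 of 695493 = 521619.75, rounded up to 521620; 521,620 required, 521,781 in favor — approved.
B: 4/5 of 2149942 = 1719953.60, rounded up to 1719954; 1,719,954 required, 1,720,255 in favor — approved.
C: 3/5 of 1798314 = 1078988.40, rounded up to 1078989; 1,078,989 required, 1,079,169 in favor — approved.

Approved — every class gave the required vote.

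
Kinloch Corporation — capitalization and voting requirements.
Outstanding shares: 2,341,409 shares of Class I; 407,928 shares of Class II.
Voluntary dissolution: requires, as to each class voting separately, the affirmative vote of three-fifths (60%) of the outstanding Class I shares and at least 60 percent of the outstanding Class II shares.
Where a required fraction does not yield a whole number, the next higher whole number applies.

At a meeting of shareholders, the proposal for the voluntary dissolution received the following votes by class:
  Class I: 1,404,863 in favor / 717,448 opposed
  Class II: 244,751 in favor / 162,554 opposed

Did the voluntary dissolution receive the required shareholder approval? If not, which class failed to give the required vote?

Not approved — the Class II shares did not give the required vote.

Class I: 3/5 of 2341409 = 1404845.40, rounded up to 1404846; 1,404,846 required, 1,404,863 in favor — approved.
Class II: 3/5 of 407928 = 244756.80, rounded up to 244757; 244,757 required, 244,751 in favor — not approved.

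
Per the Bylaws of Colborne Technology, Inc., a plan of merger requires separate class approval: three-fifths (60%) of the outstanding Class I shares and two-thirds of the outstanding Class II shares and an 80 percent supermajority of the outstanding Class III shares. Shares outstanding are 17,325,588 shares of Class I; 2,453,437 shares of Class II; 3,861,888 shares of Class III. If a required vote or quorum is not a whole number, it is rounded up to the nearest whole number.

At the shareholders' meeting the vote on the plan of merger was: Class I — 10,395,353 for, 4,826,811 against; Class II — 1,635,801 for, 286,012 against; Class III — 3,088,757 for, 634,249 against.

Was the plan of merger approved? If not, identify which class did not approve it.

Not approved — the Class III shares did not give the required vote.

Class I: 3/5 of 17325588 = 10395352.80, rounded up to 10395353; 10,395,353 required, 10,395,353 in favor — approved.
Class II: 2/3 of 2453437 = 1635624.67, rounded up to 1635625; 1,635,625 required, 1,635,801 in favor — approved.
Class III: 4/5 of 3861888 = 3089510.40, rounded up to 3089511; 3,089,511 required, 3,088,757 in favor — not approved.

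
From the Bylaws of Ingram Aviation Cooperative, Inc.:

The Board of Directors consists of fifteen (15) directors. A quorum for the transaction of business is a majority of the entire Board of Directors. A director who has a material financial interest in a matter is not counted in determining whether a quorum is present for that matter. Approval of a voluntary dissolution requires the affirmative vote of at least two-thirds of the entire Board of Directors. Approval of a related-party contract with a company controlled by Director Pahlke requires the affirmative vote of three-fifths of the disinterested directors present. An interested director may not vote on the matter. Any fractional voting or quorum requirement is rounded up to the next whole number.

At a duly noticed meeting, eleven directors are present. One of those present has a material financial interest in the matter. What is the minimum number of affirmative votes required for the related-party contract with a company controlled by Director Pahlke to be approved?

6

The related-party contract with a company controlled by Director Pahlke requires three-fifths of the disinterested directors present (11 − 1 = 10).
3/5 of 10 = 6.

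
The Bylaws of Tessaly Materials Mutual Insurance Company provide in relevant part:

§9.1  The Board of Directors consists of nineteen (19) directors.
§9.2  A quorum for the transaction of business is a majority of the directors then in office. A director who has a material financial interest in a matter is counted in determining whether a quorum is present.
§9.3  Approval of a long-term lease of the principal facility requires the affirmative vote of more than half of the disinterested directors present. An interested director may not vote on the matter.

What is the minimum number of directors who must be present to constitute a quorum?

A majority of 19 is 10.

10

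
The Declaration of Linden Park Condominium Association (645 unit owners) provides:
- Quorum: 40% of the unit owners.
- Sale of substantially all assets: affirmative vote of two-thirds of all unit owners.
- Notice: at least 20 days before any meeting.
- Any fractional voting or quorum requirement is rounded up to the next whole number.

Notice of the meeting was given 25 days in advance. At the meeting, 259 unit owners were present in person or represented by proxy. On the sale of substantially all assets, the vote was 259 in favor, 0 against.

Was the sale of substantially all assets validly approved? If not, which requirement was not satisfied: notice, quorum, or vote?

Notice: 25 days given; 20 required. Satisfied.
Quorum: 40% of 645 = 258; 259 present. Satisfied.
Vote: requires two-thirds of all unit owners (645); 2/3 of 645 = 430, so 430 needed; 259 in favor. Not satisfied.

Invalid — vote requirement not satisfied.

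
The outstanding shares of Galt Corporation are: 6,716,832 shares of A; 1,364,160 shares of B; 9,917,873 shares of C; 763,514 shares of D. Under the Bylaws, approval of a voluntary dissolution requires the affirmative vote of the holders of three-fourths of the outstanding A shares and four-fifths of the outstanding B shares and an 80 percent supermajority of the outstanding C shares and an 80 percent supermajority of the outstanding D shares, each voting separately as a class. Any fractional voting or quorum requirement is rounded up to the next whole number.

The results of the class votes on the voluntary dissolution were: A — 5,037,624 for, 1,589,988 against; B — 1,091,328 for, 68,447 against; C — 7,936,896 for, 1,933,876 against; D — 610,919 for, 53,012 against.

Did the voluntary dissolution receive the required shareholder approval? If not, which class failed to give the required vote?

Approved — every class gave the required vote.

A: 3/4 of 6716832 = 5037624; 5,037,624 required, 5,037,624 in favor — approved.
B: 4/5 of 1364160 = 1091328; 1,091,328 required, 1,091,328 in favor — approved.
C: 4/5 of 9917873 = 7934298.40, rounded up to 7934299; 7,934,299 required, 7,936,896 in favor — approved.
D: 4/5 of 763514 = 610811.20, rounded up to 610812; 610,812 required, 610,919 in favor — approved.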